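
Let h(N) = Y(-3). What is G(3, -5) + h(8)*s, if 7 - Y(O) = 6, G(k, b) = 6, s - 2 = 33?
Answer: 41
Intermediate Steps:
s = 35 (s = 2 + 33 = 35)
Y(O) = 1 (Y(O) = 7 - 1*6 = 7 - 6 = 1)
h(N) = 1
G(3, -5) + h(8)*s = 6 + 1*35 = 6 + 35 = 41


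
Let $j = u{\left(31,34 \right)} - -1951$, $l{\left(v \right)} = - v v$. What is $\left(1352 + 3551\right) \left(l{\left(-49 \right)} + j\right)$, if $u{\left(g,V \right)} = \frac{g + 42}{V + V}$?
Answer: $- \frac{149673881}{68} \approx -2.2011 \cdot 10^{6}$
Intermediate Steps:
$u{\left(g,V \right)} = \frac{42 + g}{2 V}$
$l{\left(v \right)} = - v^{2}$
$j = \frac{132741}{68}$ ($j = \frac{42 + 31}{2 \cdot 34} - -1951 = \frac{1}{2} \cdot \frac{1}{34} \cdot 73 + 1951 = \frac{73}{68} + 1951 = \frac{132741}{68} \approx 1952.1$)
$\left(1352 + 3551\right) \left(l{\left(-49 \right)} + j\right) = \left(1352 + 3551\right) \left(- \left(-49\right)^{2} + \frac{132741}{68}\right) = 4903 \left(\left(-1\right) 2401 + \frac{132741}{68}\right) = 4903 \left(-2401 + \frac{132741}{68}\right) = 4903 \left(- \frac{30527}{68}\right) = - \frac{149673881}{68}$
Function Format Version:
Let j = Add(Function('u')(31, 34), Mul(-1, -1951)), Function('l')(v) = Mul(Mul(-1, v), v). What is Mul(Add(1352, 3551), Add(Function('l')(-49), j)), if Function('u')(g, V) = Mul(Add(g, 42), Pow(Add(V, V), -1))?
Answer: Rational(-149673881, 68) ≈ -2.2011e+6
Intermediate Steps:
Function('u')(g, V) = Mul(Rational(1, 2), Pow(V, -1), Add(42, g)) (Function('u')(g, V) = Mul(Add(42, g), Pow(Mul(2, V), -1)) = Mul(Add(42, g), Mul(Rational(1, 2), Pow(V, -1))) = Mul(Rational(1, 2), Pow(V, -1), Add(42, g)))
Function('l')(v) = Mul(-1, Pow(v, 2))
j = Rational(132741, 68) (j = Add(Mul(Rational(1, 2), Pow(34, -1), Add(42, 31)), Mul(-1, -1951)) = Add(Mul(Rational(1, 2), Rational(1, 34), 73), 1951) = Add(Rational(73, 68), 1951) = Rational(132741, 68) ≈ 1952.1)
Mul(Add(1352, 3551), Add(Function('l')(-49), j)) = Mul(Add(1352, 3551), Add(Mul(-1, Pow(-49, 2)), Rational(132741, 68))) = Mul(4903, Add(Mul(-1, 2401), Rational(132741, 68))) = Mul(4903, Add(-2401, Rational(132741, 68))) = Mul(4903, Rational(-30527, 68)) = Rational(-149673881, 68)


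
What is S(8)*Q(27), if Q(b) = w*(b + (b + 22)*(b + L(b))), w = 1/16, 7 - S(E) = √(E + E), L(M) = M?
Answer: 8019/16 ≈ 501.19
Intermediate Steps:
S(E) = 7 - √2*√E (S(E) = 7 - √(E + E) = 7 - √(2*E) = 7 - √2*√E)
w = 1/16 ≈ 0.062500
Q(b) = b/16 + b*(22 + b)/8 (Q(b) = (b + (b + 22)*(b + b))/16 = (b + (22 + b)*(2*b))/16 = (b + 2*b*(22 + b))/16 = b/16 + b*(22 + b)/8)
S(8)*Q(27) = (7 - √2*√8)*((1/16)*27*(45 + 2*27)) = (7 - √2*2*√2)*((1/16)*27*(45 + 54)) = (7 - 4)*((1/16)*27*99) = 3*(2673/16) = 8019/16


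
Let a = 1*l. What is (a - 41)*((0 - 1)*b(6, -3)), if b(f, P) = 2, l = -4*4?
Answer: 114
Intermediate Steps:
l = -16
a = -16 (a = 1*(-16) = -16)
(a - 41)*((0 - 1)*b(6, -3)) = (-16 - 41)*((0 - 1)*2) = -(-57)*2 = -57*(-2) = 114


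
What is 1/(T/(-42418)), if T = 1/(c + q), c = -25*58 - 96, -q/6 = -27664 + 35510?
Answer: 2062447996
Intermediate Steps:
q = -47076 (q = -6*(-27664 + 35510) = -6*7846 = -47076)
c = -1546 (c = -1450 - 96 = -1546)
T = -1/48622 (T = 1/(-1546 - 47076) = 1/(-48622) = -1/48622 ≈ -2.0567e-5)
1/(T/(-42418)) = 1/(-1/48622/(-42418)) = 1/(-1/48622*(-1/42418)) = 1/(1/2062447996) = 2062447996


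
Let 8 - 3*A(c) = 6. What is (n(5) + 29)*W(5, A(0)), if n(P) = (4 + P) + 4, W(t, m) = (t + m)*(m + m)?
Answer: 952/3 ≈ 317.33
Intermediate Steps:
A(c) = ⅔ (A(c) = 8/3 - ⅓*6 = 8/3 - 2 = ⅔)
W(t, m) = 2*m*(m + t) (W(t, m) = (m + t)*(2*m) = 2*m*(m + t))
n(P) = 8 + P
(n(5) + 29)*W(5, A(0)) = ((8 + 5) + 29)*(2*(⅔)*(⅔ + 5)) = (13 + 29)*(2*(⅔)*(17/3)) = 42*(68/9) = 952/3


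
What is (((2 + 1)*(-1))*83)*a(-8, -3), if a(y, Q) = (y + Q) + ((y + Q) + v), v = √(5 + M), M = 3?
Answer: 5478 - 498*√2 ≈ 4773.7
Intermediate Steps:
v = 2*√2 (v = √(5 + 3) = √8 = 2*√2 ≈ 2.8284)
a(y, Q) = 2*Q + 2*y + 2*√2 (a(y, Q) = (y + Q) + ((y + Q) + 2*√2) = (Q + y) + ((Q + y) + 2*√2) = (Q + y) + (Q + y + 2*√2) = 2*Q + 2*y + 2*√2)
(((2 + 1)*(-1))*83)*a(-8, -3) = (((2 + 1)*(-1))*83)*(2*(-3) + 2*(-8) + 2*√2) = ((3*(-1))*83)*(-6 - 16 + 2*√2) = (-3*83)*(-22 + 2*√2) = -249*(-22 + 2*√2) = 5478 - 498*√2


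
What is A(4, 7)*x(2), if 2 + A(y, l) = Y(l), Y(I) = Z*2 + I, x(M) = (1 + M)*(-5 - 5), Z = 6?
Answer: -510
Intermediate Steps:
x(M) = -10 - 10*M (x(M) = (1 + M)*(-10) = -10 - 10*M)
Y(I) = 12 + I (Y(I) = 6*2 + I = 12 + I)
A(y, l) = 10 + l (A(y, l) = -2 + (12 + l) = 10 + l)
A(4, 7)*x(2) = (10 + 7)*(-10 - 10*2) = 17*(-10 - 20) = 17*(-30) = -510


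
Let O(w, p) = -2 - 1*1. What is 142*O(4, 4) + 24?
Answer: -402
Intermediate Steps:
O(w, p) = -3 (O(w, p) = -2 - 1 = -3)
142*O(4, 4) + 24 = 142*(-3) + 24 = -426 + 24 = -402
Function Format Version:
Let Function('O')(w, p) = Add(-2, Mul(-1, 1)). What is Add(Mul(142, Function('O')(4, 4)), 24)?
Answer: -402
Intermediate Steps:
Function('O')(w, p) = -3 (Function('O')(w, p) = Add(-2, -1) = -3)
Add(Mul(142, Function('O')(4, 4)), 24) = Add(Mul(142, -3), 24) = Add(-426, 24) = -402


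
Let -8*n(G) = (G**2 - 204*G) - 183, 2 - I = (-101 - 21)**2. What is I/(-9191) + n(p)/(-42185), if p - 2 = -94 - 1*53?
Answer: 30141791/17042740 ≈ 1.7686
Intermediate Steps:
I = -14882 (I = 2 - (-101 - 21)**2 = 2 - 1*(-122)**2 = 2 - 1*14884 = 2 - 14884 = -14882)
p = -145 (p = 2 + (-94 - 1*53) = 2 + (-94 - 53) = 2 - 147 = -145)
n(G) = 183/8 - G**2/8 + 51*G/2 (n(G) = -((G**2 - 204*G) - 183)/8 = -(-183 + G**2 - 204*G)/8 = 183/8 - G**2/8 + 51*G/2)
I/(-9191) + n(p)/(-42185) = -14882/(-9191) + (183/8 - 1/8*(-145)**2 + (51/2)*(-145))/(-42185) = -14882*(-1/9191) + (183/8 - 1/8*21025 - 7395/2)*(-1/42185) = 2126/1313 + (183/8 - 21025/8 - 7395/2)*(-1/42185) = 2126/1313 - 25211/4*(-1/42185) = 2126/1313 + 25211/168740 = 30141791/17042740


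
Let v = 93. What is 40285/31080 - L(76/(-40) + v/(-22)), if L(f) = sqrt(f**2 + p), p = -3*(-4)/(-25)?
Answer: 1151/888 - sqrt(112117)/55 ≈ -4.7918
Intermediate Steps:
p = -12/25 (p = 12*(-1/25) = -12/25 ≈ -0.48000)
L(f) = sqrt(-12/25 + f**2) (L(f) = sqrt(f**2 - 12/25) = sqrt(-12/25 + f**2))
40285/31080 - L(76/(-40) + v/(-22)) = 40285/31080 - sqrt(-12 + 25*(76/(-40) + 93/(-22))**2)/5 = 40285*(1/31080) - sqrt(-12 + 25*(76*(-1/40) + 93*(-1/22))**2)/5 = 1151/888 - sqrt(-12 + 25*(-19/10 - 93/22)**2)/5 = 1151/888 - sqrt(-12 + 25*(-337/55)**2)/5 = 1151/888 - sqrt(-12 + 25*(113569/3025))/5 = 1151/888 - sqrt(-12 + 113569/121)/5 = 1151/888 - sqrt(112117/121)/5 = 1151/888 - sqrt(112117)/11/5 = 1151/888 - sqrt(112117)/55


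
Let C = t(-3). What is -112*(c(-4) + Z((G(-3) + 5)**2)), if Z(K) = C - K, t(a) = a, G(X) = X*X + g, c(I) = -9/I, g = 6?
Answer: 44884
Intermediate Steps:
G(X) = 6 + X**2 (G(X) = X*X + 6 = X**2 + 6 = 6 + X**2)
C = -3
Z(K) = -3 - K
-112*(c(-4) + Z((G(-3) + 5)**2)) = -112*(-9/(-4) + (-3 - ((6 + (-3)**2) + 5)**2)) = -112*(-9*(-1/4) + (-3 - ((6 + 9) + 5)**2)) = -112*(9/4 + (-3 - (15 + 5)**2)) = -112*(9/4 + (-3 - 1*20**2)) = -112*(9/4 + (-3 - 1*400)) = -112*(9/4 + (-3 - 400)) = -112*(9/4 - 403) = -112*(-1603/4) = 44884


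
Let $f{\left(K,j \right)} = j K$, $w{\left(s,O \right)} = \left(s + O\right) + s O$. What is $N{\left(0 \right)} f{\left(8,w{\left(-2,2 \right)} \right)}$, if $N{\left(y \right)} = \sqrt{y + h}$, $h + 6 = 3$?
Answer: $- 32 i \sqrt{3} \approx - 55.426 i$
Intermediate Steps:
$h = -3$ ($h = -6 + 3 = -3$)
$N{\left(y \right)} = \sqrt{-3 + y}$ ($N{\left(y \right)} = \sqrt{y - 3} = \sqrt{-3 + y}$)
$w{\left(s,O \right)} = O + s + O s$ ($w{\left(s,O \right)} = \left(O + s\right) + O s = O + s + O s$)
$f{\left(K,j \right)} = K j$
$N{\left(0 \right)} f{\left(8,w{\left(-2,2 \right)} \right)} = \sqrt{-3 + 0} \cdot 8 \left(2 - 2 + 2 \left(-2\right)\right) = \sqrt{-3} \cdot 8 \left(2 - 2 - 4\right) = i \sqrt{3} \cdot 8 \left(-4\right) = i \sqrt{3} \left(-32\right) = - 32 i \sqrt{3}$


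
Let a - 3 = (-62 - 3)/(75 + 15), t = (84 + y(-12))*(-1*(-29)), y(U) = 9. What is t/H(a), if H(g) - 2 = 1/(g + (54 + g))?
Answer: 1421319/1063 ≈ 1337.1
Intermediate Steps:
t = 2697 (t = (84 + 9)*(-1*(-29)) = 93*29 = 2697)
a = 41/18 (a = 3 + (-62 - 3)/(75 + 15) = 3 - 65/90 = 3 - 65*1/90 = 3 - 13/18 = 41/18 ≈ 2.2778)
H(g) = 2 + 1/(54 + 2*g) (H(g) = 2 + 1/(g + (54 + g)) = 2 + 1/(54 + 2*g))
t/H(a) = 2697/(((109 + 4*(41/18))/(2*(27 + 41/18)))) = 2697/(((109 + 82/9)/(2*(527/18)))) = 2697/(((½)*(18/527)*(1063/9))) = 2697/(1063/527) = 2697*(527/1063) = 1421319/1063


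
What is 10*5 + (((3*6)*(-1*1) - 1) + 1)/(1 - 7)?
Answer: 53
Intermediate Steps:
10*5 + (((3*6)*(-1*1) - 1) + 1)/(1 - 7) = 50 + ((18*(-1) - 1) + 1)/(-6) = 50 + ((-18 - 1) + 1)*(-⅙) = 50 + (-19 + 1)*(-⅙) = 50 - 18*(-⅙) = 50 + 3 = 53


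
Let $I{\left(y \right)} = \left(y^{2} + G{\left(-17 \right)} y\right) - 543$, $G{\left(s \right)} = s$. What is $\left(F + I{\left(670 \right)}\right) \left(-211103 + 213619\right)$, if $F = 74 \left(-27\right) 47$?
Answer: $863141476$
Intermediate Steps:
$F = -93906$ ($F = \left(-1998\right) 47 = -93906$)
$I{\left(y \right)} = -543 + y^{2} - 17 y$ ($I{\left(y \right)} = \left(y^{2} - 17 y\right) - 543 = -543 + y^{2} - 17 y$)
$\left(F + I{\left(670 \right)}\right) \left(-211103 + 213619\right) = \left(-93906 - \left(11933 - 448900\right)\right) \left(-211103 + 213619\right) = \left(-93906 - -436967\right) 2516 = \left(-93906 + 436967\right) 2516 = 343061 \cdot 2516 = 863141476$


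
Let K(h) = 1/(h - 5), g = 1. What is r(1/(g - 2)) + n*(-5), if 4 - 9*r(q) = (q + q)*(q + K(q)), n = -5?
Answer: 680/27 ≈ 25.185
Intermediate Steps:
K(h) = 1/(-5 + h)
r(q) = 4/9 - 2*q*(q + 1/(-5 + q))/9 (r(q) = 4/9 - (q + q)*(q + 1/(-5 + q))/9 = 4/9 - 2*q*(q + 1/(-5 + q))/9)
r(1/(g - 2)) + n*(-5) = 2*(-1/(1 - 2) + (-5 + 1/(1 - 2))*(2 - (1/(1 - 2))²))/(9*(-5 + 1/(1 - 2))) - 5*(-5) = 2*(-1/(-1) + (-5 + 1/(-1))*(2 - (1/(-1))²))/(9*(-5 + 1/(-1))) + 25 = 2*(-1*(-1) + (-5 - 1)*(2 - 1*(-1)²))/(9*(-5 - 1)) + 25 = (2/9)*(1 - 6*(2 - 1*1))/(-6) + 25 = (2/9)*(-⅙)*(1 - 6*(2 - 1)) + 25 = (2/9)*(-⅙)*(1 - 6*1) + 25 = (2/9)*(-⅙)*(1 - 6) + 25 = (2/9)*(-⅙)*(-5) + 25 = 5/27 + 25 = 680/27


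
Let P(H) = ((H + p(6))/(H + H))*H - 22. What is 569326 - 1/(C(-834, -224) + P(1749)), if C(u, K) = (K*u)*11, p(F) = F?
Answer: 2340876649136/4111663 ≈ 5.6933e+5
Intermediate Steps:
C(u, K) = 11*K*u
P(H) = -19 + H/2 (P(H) = ((H + 6)/(H + H))*H - 22 = ((6 + H)/((2*H)))*H - 22 = ((6 + H)*(1/(2*H)))*H - 22 = ((6 + H)/(2*H))*H - 22 = (3 + H/2) - 22 = -19 + H/2)
569326 - 1/(C(-834, -224) + P(1749)) = 569326 - 1/(11*(-224)*(-834) + (-19 + (½)*1749)) = 569326 - 1/(2054976 + (-19 + 1749/2)) = 569326 - 1/(2054976 + 1711/2) = 569326 - 1/4111663/2 = 569326 - 1*2/4111663 = 569326 - 2/4111663 = 2340876649136/4111663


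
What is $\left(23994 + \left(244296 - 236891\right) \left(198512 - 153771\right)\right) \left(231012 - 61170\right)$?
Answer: $56273936516358$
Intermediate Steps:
$\left(23994 + \left(244296 - 236891\right) \left(198512 - 153771\right)\right) \left(231012 - 61170\right) = \left(23994 + 7405 \left(198512 - 153771\right)\right) 169842 = \left(23994 + 7405 \cdot 44741\right) 169842 = \left(23994 + 331307105\right) 169842 = 331331099 \cdot 169842 = 56273936516358$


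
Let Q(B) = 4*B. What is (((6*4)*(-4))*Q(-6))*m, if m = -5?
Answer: -11520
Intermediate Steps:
(((6*4)*(-4))*Q(-6))*m = (((6*4)*(-4))*(4*(-6)))*(-5) = ((24*(-4))*(-24))*(-5) = -96*(-24)*(-5) = 2304*(-5) = -11520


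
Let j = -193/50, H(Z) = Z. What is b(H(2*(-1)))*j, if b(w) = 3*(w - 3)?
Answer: 579/10 ≈ 57.900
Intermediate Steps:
b(w) = -9 + 3*w (b(w) = 3*(-3 + w) = -9 + 3*w)
j = -193/50 (j = -193*1/50 = -193/50 ≈ -3.8600)
b(H(2*(-1)))*j = (-9 + 3*(2*(-1)))*(-193/50) = (-9 + 3*(-2))*(-193/50) = (-9 - 6)*(-193/50) = -15*(-193/50) = 579/10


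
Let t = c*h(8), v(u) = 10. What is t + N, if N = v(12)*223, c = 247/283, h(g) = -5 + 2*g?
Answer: 633807/283 ≈ 2239.6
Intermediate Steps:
c = 247/283 (c = 247*(1/283) = 247/283 ≈ 0.87279)
t = 2717/283 (t = 247*(-5 + 2*8)/283 = 247*(-5 + 16)/283 = (247/283)*11 = 2717/283 ≈ 9.6007)
N = 2230 (N = 10*223 = 2230)
t + N = 2717/283 + 2230 = 633807/283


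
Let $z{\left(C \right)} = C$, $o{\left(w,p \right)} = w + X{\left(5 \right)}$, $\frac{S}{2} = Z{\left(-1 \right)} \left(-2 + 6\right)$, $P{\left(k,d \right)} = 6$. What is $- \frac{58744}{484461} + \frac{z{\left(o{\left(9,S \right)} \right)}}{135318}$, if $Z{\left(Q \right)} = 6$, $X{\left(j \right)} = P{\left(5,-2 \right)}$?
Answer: $- \frac{2647284559}{21852097866} \approx -0.12115$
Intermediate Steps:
$X{\left(j \right)} = 6$
$S = 48$ ($S = 2 \cdot 6 \left(-2 + 6\right) = 2 \cdot 6 \cdot 4 = 2 \cdot 24 = 48$)
$o{\left(w,p \right)} = 6 + w$ ($o{\left(w,p \right)} = w + 6 = 6 + w$)
$- \frac{58744}{484461} + \frac{z{\left(o{\left(9,S \right)} \right)}}{135318} = - \frac{58744}{484461} + \frac{6 + 9}{135318} = \left(-58744\right) \frac{1}{484461} + 15 \cdot \frac{1}{135318} = - \frac{58744}{484461} + \frac{5}{45106} = - \frac{2647284559}{21852097866}$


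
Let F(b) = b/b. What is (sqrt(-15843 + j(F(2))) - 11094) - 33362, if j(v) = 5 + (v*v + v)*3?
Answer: -44456 + 2*I*sqrt(3958) ≈ -44456.0 + 125.83*I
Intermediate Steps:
F(b) = 1
j(v) = 5 + 3*v + 3*v**2 (j(v) = 5 + (v**2 + v)*3 = 5 + (v + v**2)*3 = 5 + (3*v + 3*v**2) = 5 + 3*v + 3*v**2)
(sqrt(-15843 + j(F(2))) - 11094) - 33362 = (sqrt(-15843 + (5 + 3*1 + 3*1**2)) - 11094) - 33362 = (sqrt(-15843 + (5 + 3 + 3*1)) - 11094) - 33362 = (sqrt(-15843 + (5 + 3 + 3)) - 11094) - 33362 = (sqrt(-15843 + 11) - 11094) - 33362 = (sqrt(-15832) - 11094) - 33362 = (2*I*sqrt(3958) - 11094) - 33362 = (-11094 + 2*I*sqrt(3958)) - 33362 = -44456 + 2*I*sqrt(3958)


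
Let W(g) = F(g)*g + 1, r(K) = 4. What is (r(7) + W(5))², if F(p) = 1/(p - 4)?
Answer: 100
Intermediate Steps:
F(p) = 1/(-4 + p)
W(g) = 1 + g/(-4 + g) (W(g) = g/(-4 + g) + 1 = 1 + g/(-4 + g))
(r(7) + W(5))² = (4 + 2*(-2 + 5)/(-4 + 5))² = (4 + 2*3/1)² = (4 + 2*1*3)² = (4 + 6)² = 10² = 100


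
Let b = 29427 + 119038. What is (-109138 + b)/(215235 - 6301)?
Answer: 39327/208934 ≈ 0.18823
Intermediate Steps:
b = 148465
(-109138 + b)/(215235 - 6301) = (-109138 + 148465)/(215235 - 6301) = 39327/208934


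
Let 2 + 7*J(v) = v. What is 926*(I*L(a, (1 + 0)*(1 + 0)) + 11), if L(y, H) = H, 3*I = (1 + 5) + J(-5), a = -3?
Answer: 35188/3 ≈ 11729.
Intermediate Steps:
J(v) = -2/7 + v/7
I = 5/3 (I = ((1 + 5) + (-2/7 + (⅐)*(-5)))/3 = (6 + (-2/7 - 5/7))/3 = (6 - 1)/3 = (⅓)*5 = 5/3 ≈ 1.6667)
926*(I*L(a, (1 + 0)*(1 + 0)) + 11) = 926*(5*((1 + 0)*(1 + 0))/3 + 11) = 926*(5*(1*1)/3 + 11) = 926*((5/3)*1 + 11) = 926*(5/3 + 11) = 926*(38/3) = 35188/3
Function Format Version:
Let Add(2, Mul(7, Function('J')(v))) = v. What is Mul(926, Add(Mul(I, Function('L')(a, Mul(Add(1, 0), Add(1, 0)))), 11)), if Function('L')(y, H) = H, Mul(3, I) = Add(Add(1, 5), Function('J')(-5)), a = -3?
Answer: Rational(35188, 3) ≈ 11729.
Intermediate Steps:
Function('J')(v) = Add(Rational(-2, 7), Mul(Rational(1, 7), v))
I = Rational(5, 3) (I = Mul(Rational(1, 3), Add(Add(1, 5), Add(Rational(-2, 7), Mul(Rational(1, 7), -5)))) = Mul(Rational(1, 3), Add(6, Add(Rational(-2, 7), Rational(-5, 7)))) = Mul(Rational(1, 3), Add(6, -1)) = Mul(Rational(1, 3), 5) = Rational(5, 3) ≈ 1.6667)
Mul(926, Add(Mul(I, Function('L')(a, Mul(Add(1, 0), Add(1, 0)))), 11)) = Mul(926, Add(Mul(Rational(5, 3), Mul(Add(1, 0), Add(1, 0))), 11)) = Mul(926, Add(Mul(Rational(5, 3), Mul(1, 1)), 11)) = Mul(926, Add(Mul(Rational(5, 3), 1), 11)) = Mul(926, Add(Rational(5, 3), 11)) = Mul(926, Rational(38, 3)) = Rational(35188, 3)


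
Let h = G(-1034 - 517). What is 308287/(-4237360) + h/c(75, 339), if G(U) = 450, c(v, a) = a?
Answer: 600767569/478821680 ≈ 1.2547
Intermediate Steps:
h = 450
308287/(-4237360) + h/c(75, 339) = 308287/(-4237360) + 450/339 = 308287*(-1/4237360) + 450*(1/339) = -308287/4237360 + 150/113 = 600767569/478821680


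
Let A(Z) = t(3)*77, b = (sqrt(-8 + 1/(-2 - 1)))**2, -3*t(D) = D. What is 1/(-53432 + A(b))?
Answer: -1/53509 ≈ -1.8688e-5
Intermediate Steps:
t(D) = -D/3
b = -25/3 (b = (sqrt(-8 + 1/(-3)))**2 = (sqrt(-8 - 1/3))**2 = (sqrt(-25/3))**2 = (5*I*sqrt(3)/3)**2 = -25/3 ≈ -8.3333)
A(Z) = -77 (A(Z) = -1/3*3*77 = -1*77 = -77)
1/(-53432 + A(b)) = 1/(-53432 - 77) = 1/(-53509) = -1/53509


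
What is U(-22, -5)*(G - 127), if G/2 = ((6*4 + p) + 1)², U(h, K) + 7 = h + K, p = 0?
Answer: -38182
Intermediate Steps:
U(h, K) = -7 + K + h (U(h, K) = -7 + (h + K) = -7 + (K + h) = -7 + K + h)
G = 1250 (G = 2*((6*4 + 0) + 1)² = 2*((24 + 0) + 1)² = 2*(24 + 1)² = 2*25² = 2*625 = 1250)
U(-22, -5)*(G - 127) = (-7 - 5 - 22)*(1250 - 127) = -34*1123 = -38182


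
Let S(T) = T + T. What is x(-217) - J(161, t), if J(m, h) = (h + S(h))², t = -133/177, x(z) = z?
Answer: -773066/3481 ≈ -222.08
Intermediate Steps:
S(T) = 2*T
t = -133/177 (t = -133*1/177 = -133/177 ≈ -0.75141)
J(m, h) = 9*h² (J(m, h) = (h + 2*h)² = (3*h)² = 9*h²)
x(-217) - J(161, t) = -217 - 9*(-133/177)² = -217 - 9*17689/31329 = -217 - 1*17689/3481 = -217 - 17689/3481 = -773066/3481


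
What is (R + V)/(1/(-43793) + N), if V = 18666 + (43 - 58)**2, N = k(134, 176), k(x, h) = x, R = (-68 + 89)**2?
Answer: 31355788/217343 ≈ 144.27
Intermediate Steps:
R = 441 (R = 21**2 = 441)
N = 134
V = 18891 (V = 18666 + (-15)**2 = 18666 + 225 = 18891)
(R + V)/(1/(-43793) + N) = (441 + 18891)/(1/(-43793) + 134) = 19332/(-1/43793 + 134) = 19332/(5868261/43793) = 19332*(43793/5868261) = 31355788/217343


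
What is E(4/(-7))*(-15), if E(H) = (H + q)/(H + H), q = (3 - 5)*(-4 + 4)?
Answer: -15/2 ≈ -7.5000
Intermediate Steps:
q = 0 (q = -2*0 = 0)
E(H) = ½ (E(H) = (H + 0)/(H + H) = H/((2*H)) = H*(1/(2*H)) = ½)
E(4/(-7))*(-15) = (½)*(-15) = -15/2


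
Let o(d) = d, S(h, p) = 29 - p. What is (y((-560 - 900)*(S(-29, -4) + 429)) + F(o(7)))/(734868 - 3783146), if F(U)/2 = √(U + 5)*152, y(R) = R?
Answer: 337260/1524139 - 304*√3/1524139 ≈ 0.22093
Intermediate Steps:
F(U) = 304*√(5 + U) (F(U) = 2*(√(U + 5)*152) = 2*(√(5 + U)*152) = 2*(152*√(5 + U)) = 304*√(5 + U))
(y((-560 - 900)*(S(-29, -4) + 429)) + F(o(7)))/(734868 - 3783146) = ((-560 - 900)*((29 - 1*(-4)) + 429) + 304*√(5 + 7))/(734868 - 3783146) = (-1460*((29 + 4) + 429) + 304*√12)/(-3048278) = (-1460*(33 + 429) + 304*(2*√3))*(-1/3048278) = (-1460*462 + 608*√3)*(-1/3048278) = (-674520 + 608*√3)*(-1/3048278) = 337260/1524139 - 304*√3/1524139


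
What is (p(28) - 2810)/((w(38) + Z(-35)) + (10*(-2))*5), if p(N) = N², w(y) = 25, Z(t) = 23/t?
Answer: 35455/1324 ≈ 26.779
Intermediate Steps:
(p(28) - 2810)/((w(38) + Z(-35)) + (10*(-2))*5) = (28² - 2810)/((25 + 23/(-35)) + (10*(-2))*5) = (784 - 2810)/((25 + 23*(-1/35)) - 20*5) = -2026/((25 - 23/35) - 100) = -2026/(852/35 - 100) = -2026/(-2648/35) = -2026*(-35/2648) = 35455/1324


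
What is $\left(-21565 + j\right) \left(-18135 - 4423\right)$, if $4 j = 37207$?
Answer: $\frac{553268787}{2} \approx 2.7663 \cdot 10^{8}$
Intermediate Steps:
$j = \frac{37207}{4}$ ($j = \frac{1}{4} \cdot 37207 = \frac{37207}{4} \approx 9301.8$)
$\left(-21565 + j\right) \left(-18135 - 4423\right) = \left(-21565 + \frac{37207}{4}\right) \left(-18135 - 4423\right) = \left(- \frac{49053}{4}\right) \left(-22558\right) = \frac{553268787}{2}$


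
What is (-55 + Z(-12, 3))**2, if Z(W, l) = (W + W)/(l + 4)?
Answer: 167281/49 ≈ 3413.9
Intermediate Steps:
Z(W, l) = 2*W/(4 + l) (Z(W, l) = (2*W)/(4 + l) = 2*W/(4 + l))
(-55 + Z(-12, 3))**2 = (-55 + 2*(-12)/(4 + 3))**2 = (-55 + 2*(-12)/7)**2 = (-55 + 2*(-12)*(1/7))**2 = (-55 - 24/7)**2 = (-409/7)**2 = 167281/49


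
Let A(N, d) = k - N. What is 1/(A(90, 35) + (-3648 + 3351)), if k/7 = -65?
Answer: -1/842 ≈ -0.0011876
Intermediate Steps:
k = -455 (k = 7*(-65) = -455)
A(N, d) = -455 - N
1/(A(90, 35) + (-3648 + 3351)) = 1/((-455 - 1*90) + (-3648 + 3351)) = 1/((-455 - 90) - 297) = 1/(-545 - 297) = 1/(-842) = -1/842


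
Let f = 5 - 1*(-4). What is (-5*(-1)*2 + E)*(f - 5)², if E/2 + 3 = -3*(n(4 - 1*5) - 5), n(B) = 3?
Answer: 256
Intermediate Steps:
E = 6 (E = -6 + 2*(-3*(3 - 5)) = -6 + 2*(-3*(-2)) = -6 + 2*6 = -6 + 12 = 6)
f = 9 (f = 5 + 4 = 9)
(-5*(-1)*2 + E)*(f - 5)² = (-5*(-1)*2 + 6)*(9 - 5)² = (5*2 + 6)*4² = (10 + 6)*16 = 16*16 = 256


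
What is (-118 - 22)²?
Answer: 19600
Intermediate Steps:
(-118 - 22)² = (-140)² = 19600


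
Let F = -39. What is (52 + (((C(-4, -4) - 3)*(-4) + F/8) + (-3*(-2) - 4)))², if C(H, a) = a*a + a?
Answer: 11025/64 ≈ 172.27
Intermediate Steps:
C(H, a) = a + a² (C(H, a) = a² + a = a + a²)
(52 + (((C(-4, -4) - 3)*(-4) + F/8) + (-3*(-2) - 4)))² = (52 + (((-4*(1 - 4) - 3)*(-4) - 39/8) + (-3*(-2) - 4)))² = (52 + (((-4*(-3) - 3)*(-4) - 39*⅛) + (6 - 4)))² = (52 + (((12 - 3)*(-4) - 39/8) + 2))² = (52 + ((9*(-4) - 39/8) + 2))² = (52 + ((-36 - 39/8) + 2))² = (52 + (-327/8 + 2))² = (52 - 311/8)² = (105/8)² = 11025/64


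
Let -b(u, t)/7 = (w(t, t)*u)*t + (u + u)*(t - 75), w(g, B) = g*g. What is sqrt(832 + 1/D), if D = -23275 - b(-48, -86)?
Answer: sqrt(38030991091498712181)/213799733 ≈ 28.844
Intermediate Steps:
w(g, B) = g**2
b(u, t) = -14*u*(-75 + t) - 7*u*t**3 (b(u, t) = -7*((t**2*u)*t + (u + u)*(t - 75)) = -7*((u*t**2)*t + (2*u)*(-75 + t)) = -7*(u*t**3 + 2*u*(-75 + t)) = -14*u*(-75 + t) - 7*u*t**3)
D = 213799733 (D = -23275 - 7*(-48)*(150 - 1*(-86)**3 - 2*(-86)) = -23275 - 7*(-48)*(150 - 1*(-636056) + 172) = -23275 - 7*(-48)*(150 + 636056 + 172) = -23275 - 7*(-48)*636378 = -23275 - 1*(-213823008) = -23275 + 213823008 = 213799733)
sqrt(832 + 1/D) = sqrt(832 + 1/213799733) = sqrt(177881377857/213799733) = sqrt(38030991091498712181)/213799733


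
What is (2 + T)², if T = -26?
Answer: 576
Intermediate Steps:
(2 + T)² = (2 - 26)² = (-24)² = 576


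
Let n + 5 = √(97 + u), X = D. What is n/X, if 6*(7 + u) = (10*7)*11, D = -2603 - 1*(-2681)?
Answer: -5/78 + √1965/234 ≈ 0.12533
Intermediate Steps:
D = 78 (D = -2603 + 2681 = 78)
u = 364/3 (u = -7 + ((10*7)*11)/6 = -7 + (70*11)/6 = -7 + (⅙)*770 = -7 + 385/3 = 364/3 ≈ 121.33)
X = 78
n = -5 + √1965/3 (n = -5 + √(97 + 364/3) = -5 + √(655/3) = -5 + √1965/3 ≈ 9.7761)
n/X = (-5 + √1965/3)/78 = (-5 + √1965/3)*(1/78) = -5/78 + √1965/234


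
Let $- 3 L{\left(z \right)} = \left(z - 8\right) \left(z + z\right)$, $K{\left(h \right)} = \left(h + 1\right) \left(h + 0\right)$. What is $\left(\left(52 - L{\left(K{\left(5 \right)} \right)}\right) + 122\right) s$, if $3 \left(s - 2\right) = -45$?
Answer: $-7982$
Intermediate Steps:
$s = -13$ ($s = 2 + \frac{1}{3} \left(-45\right) = 2 - 15 = -13$)
$K{\left(h \right)} = h \left(1 + h\right)$ ($K{\left(h \right)} = \left(1 + h\right) h = h \left(1 + h\right)$)
$L{\left(z \right)} = - \frac{2 z \left(-8 + z\right)}{3}$ ($L{\left(z \right)} = - \frac{\left(z - 8\right) \left(z + z\right)}{3} = - \frac{\left(-8 + z\right) 2 z}{3} = - \frac{2 z \left(-8 + z\right)}{3}$)
$\left(\left(52 - L{\left(K{\left(5 \right)} \right)}\right) + 122\right) s = \left(\left(52 - \frac{2 \cdot 5 \left(1 + 5\right) \left(8 - 5 \left(1 + 5\right)\right)}{3}\right) + 122\right) \left(-13\right) = \left(\left(52 - \frac{2 \cdot 5 \cdot 6 \left(8 - 5 \cdot 6\right)}{3}\right) + 122\right) \left(-13\right) = \left(\left(52 - \frac{2}{3} \cdot 30 \left(8 - 30\right)\right) + 122\right) \left(-13\right) = \left(\left(52 - \frac{2}{3} \cdot 30 \left(-22\right)\right) + 122\right) \left(-13\right) = \left(\left(52 - -440\right) + 122\right) \left(-13\right) = \left(\left(52 + 440\right) + 122\right) \left(-13\right) = \left(492 + 122\right) \left(-13\right) = 614 \left(-13\right) = -7982$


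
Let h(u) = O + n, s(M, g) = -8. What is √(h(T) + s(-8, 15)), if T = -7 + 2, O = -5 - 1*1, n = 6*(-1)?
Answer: 2*I*√5 ≈ 4.4721*I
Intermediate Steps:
n = -6
O = -6 (O = -5 - 1 = -6)
T = -5
h(u) = -12 (h(u) = -6 - 6 = -12)
√(h(T) + s(-8, 15)) = √(-12 - 8) = √(-20) = 2*I*√5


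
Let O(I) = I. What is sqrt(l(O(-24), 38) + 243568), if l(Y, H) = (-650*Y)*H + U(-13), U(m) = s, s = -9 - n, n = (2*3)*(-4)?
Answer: sqrt(836383) ≈ 914.54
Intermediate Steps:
n = -24 (n = 6*(-4) = -24)
s = 15 (s = -9 - 1*(-24) = -9 + 24 = 15)
U(m) = 15
l(Y, H) = 15 - 650*H*Y (l(Y, H) = (-650*Y)*H + 15 = -650*H*Y + 15 = 15 - 650*H*Y)
sqrt(l(O(-24), 38) + 243568) = sqrt((15 - 650*38*(-24)) + 243568) = sqrt((15 + 592800) + 243568) = sqrt(592815 + 243568) = sqrt(836383)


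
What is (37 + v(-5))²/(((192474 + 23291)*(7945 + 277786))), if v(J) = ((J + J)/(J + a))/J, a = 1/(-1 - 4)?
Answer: 226576/10418976617335 ≈ 2.1746e-8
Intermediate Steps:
a = -⅕ (a = 1/(-5) = -⅕ ≈ -0.20000)
v(J) = 2/(-⅕ + J) (v(J) = ((J + J)/(J - ⅕))/J = ((2*J)/(-⅕ + J))/J = (2*J/(-⅕ + J))/J = 2/(-⅕ + J))
(37 + v(-5))²/(((192474 + 23291)*(7945 + 277786))) = (37 + 10/(-1 + 5*(-5)))²/(((192474 + 23291)*(7945 + 277786))) = (37 + 10/(-1 - 25))²/((215765*285731)) = (37 + 10/(-26))²/61650749215 = (37 + 10*(-1/26))²*(1/61650749215) = (37 - 5/13)²*(1/61650749215) = (476/13)²*(1/61650749215) = (226576/169)*(1/61650749215) = 226576/10418976617335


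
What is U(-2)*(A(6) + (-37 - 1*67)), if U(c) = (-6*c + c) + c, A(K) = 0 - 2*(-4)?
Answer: -768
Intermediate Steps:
A(K) = 8 (A(K) = 0 + 8 = 8)
U(c) = -4*c (U(c) = -5*c + c = -4*c)
U(-2)*(A(6) + (-37 - 1*67)) = (-4*(-2))*(8 + (-37 - 1*67)) = 8*(8 + (-37 - 67)) = 8*(8 - 104) = 8*(-96) = -768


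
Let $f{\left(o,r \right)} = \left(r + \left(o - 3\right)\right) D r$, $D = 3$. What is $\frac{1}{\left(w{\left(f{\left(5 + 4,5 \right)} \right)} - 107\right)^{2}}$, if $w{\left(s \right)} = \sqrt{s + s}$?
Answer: $\frac{1}{\left(107 - \sqrt{330}\right)^{2}} \approx 0.00012672$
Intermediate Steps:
$f{\left(o,r \right)} = 3 r \left(-3 + o + r\right)$ ($f{\left(o,r \right)} = \left(r + \left(o - 3\right)\right) 3 r = \left(r + \left(-3 + o\right)\right) 3 r = \left(-3 + o + r\right) 3 r = 3 r \left(-3 + o + r\right)$)
$w{\left(s \right)} = \sqrt{2} \sqrt{s}$ ($w{\left(s \right)} = \sqrt{2 s} = \sqrt{2} \sqrt{s}$)
$\frac{1}{\left(w{\left(f{\left(5 + 4,5 \right)} \right)} - 107\right)^{2}} = \frac{1}{\left(\sqrt{2} \sqrt{3 \cdot 5 \left(-3 + \left(5 + 4\right) + 5\right)} - 107\right)^{2}} = \frac{1}{\left(\sqrt{2} \sqrt{3 \cdot 5 \left(-3 + 9 + 5\right)} - 107\right)^{2}} = \frac{1}{\left(\sqrt{2} \sqrt{3 \cdot 5 \cdot 11} - 107\right)^{2}} = \frac{1}{\left(\sqrt{2} \sqrt{165} - 107\right)^{2}} = \frac{1}{\left(\sqrt{330} - 107\right)^{2}} = \frac{1}{\left(-107 + \sqrt{330}\right)^{2}}$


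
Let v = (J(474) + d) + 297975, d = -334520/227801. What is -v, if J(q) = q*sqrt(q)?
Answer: -67878668455/227801 - 474*sqrt(474) ≈ -3.0829e+5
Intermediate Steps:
J(q) = q**(3/2)
d = -334520/227801 (d = -334520*1/227801 = -334520/227801 ≈ -1.4685)
v = 67878668455/227801 + 474*sqrt(474) (v = (474**(3/2) - 334520/227801) + 297975 = (474*sqrt(474) - 334520/227801) + 297975 = (-334520/227801 + 474*sqrt(474)) + 297975 = 67878668455/227801 + 474*sqrt(474) ≈ 3.0829e+5)
-v = -(67878668455/227801 + 474*sqrt(474)) = -67878668455/227801 - 474*sqrt(474)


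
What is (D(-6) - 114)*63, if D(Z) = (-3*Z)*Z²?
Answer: 33642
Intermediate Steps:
D(Z) = -3*Z³
(D(-6) - 114)*63 = (-3*(-6)³ - 114)*63 = (-3*(-216) - 114)*63 = (648 - 114)*63 = 534*63 = 33642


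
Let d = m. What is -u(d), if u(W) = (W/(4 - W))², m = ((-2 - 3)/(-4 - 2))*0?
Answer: 0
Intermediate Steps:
m = 0 (m = -5/(-6)*0 = -5*(-⅙)*0 = (⅚)*0 = 0)
d = 0
u(W) = W²/(4 - W)²
-u(d) = -0²/(-4 + 0)² = -0/(-4)² = -0/16 = -1*0 = 0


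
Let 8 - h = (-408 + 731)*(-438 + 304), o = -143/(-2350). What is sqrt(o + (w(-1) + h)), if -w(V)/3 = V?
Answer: 17*sqrt(33091478)/470 ≈ 208.07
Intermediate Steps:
w(V) = -3*V
o = 143/2350 (o = -143*(-1/2350) = 143/2350 ≈ 0.060851)
h = 43290 (h = 8 - (-408 + 731)*(-438 + 304) = 8 - 323*(-134) = 8 - 1*(-43282) = 8 + 43282 = 43290)
sqrt(o + (w(-1) + h)) = sqrt(143/2350 + (-3*(-1) + 43290)) = sqrt(143/2350 + (3 + 43290)) = sqrt(143/2350 + 43293) = sqrt(101738693/2350) = 17*sqrt(33091478)/470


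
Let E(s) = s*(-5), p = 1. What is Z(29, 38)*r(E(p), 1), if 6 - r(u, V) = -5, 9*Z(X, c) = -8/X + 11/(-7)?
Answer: -1375/609 ≈ -2.2578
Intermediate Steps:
Z(X, c) = -11/63 - 8/(9*X) (Z(X, c) = (-8/X + 11/(-7))/9 = (-8/X + 11*(-⅐))/9 = (-8/X - 11/7)/9 = (-11/7 - 8/X)/9 = -11/63 - 8/(9*X))
E(s) = -5*s
r(u, V) = 11 (r(u, V) = 6 - 1*(-5) = 6 + 5 = 11)
Z(29, 38)*r(E(p), 1) = ((1/63)*(-56 - 11*29)/29)*11 = ((1/63)*(1/29)*(-56 - 319))*11 = ((1/63)*(1/29)*(-375))*11 = -125/609*11 = -1375/609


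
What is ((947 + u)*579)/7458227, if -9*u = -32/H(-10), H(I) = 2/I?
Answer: 1614059/22374681 ≈ 0.072138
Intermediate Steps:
u = -160/9 (u = -(-32)/(9*(2/(-10))) = -(-32)/(9*(2*(-⅒))) = -(-32)/(9*(-⅕)) = -(-32)*(-5)/9 = -⅑*160 = -160/9 ≈ -17.778)
((947 + u)*579)/7458227 = ((947 - 160/9)*579)/7458227 = ((8363/9)*579)*(1/7458227) = (1614059/3)*(1/7458227) = 1614059/22374681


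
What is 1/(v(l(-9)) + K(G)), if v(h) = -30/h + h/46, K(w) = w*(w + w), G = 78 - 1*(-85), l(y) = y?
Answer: 138/7333477 ≈ 1.8818e-5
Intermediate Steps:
G = 163 (G = 78 + 85 = 163)
K(w) = 2*w² (K(w) = w*(2*w) = 2*w²)
v(h) = -30/h + h/46 (v(h) = -30/h + h*(1/46) = -30/h + h/46)
1/(v(l(-9)) + K(G)) = 1/((-30/(-9) + (1/46)*(-9)) + 2*163²) = 1/((-30*(-⅑) - 9/46) + 2*26569) = 1/((10/3 - 9/46) + 53138) = 1/(433/138 + 53138) = 1/(7333477/138) = 138/7333477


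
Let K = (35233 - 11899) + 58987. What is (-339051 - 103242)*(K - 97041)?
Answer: 6510552960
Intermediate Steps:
K = 82321 (K = 23334 + 58987 = 82321)
(-339051 - 103242)*(K - 97041) = (-339051 - 103242)*(82321 - 97041) = -442293*(-14720) = 6510552960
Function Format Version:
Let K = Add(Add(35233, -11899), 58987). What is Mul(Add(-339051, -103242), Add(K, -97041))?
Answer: 6510552960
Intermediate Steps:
K = 82321 (K = Add(23334, 58987) = 82321)
Mul(Add(-339051, -103242), Add(K, -97041)) = Mul(Add(-339051, -103242), Add(82321, -97041)) = Mul(-442293, -14720) = 6510552960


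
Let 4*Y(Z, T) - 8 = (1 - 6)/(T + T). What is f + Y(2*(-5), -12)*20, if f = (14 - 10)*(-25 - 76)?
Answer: -8711/24 ≈ -362.96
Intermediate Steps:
f = -404 (f = 4*(-101) = -404)
Y(Z, T) = 2 - 5/(8*T) (Y(Z, T) = 2 + ((1 - 6)/(T + T))/4 = 2 + (-5*1/(2*T))/4 = 2 + (-5/(2*T))/4 = 2 - 5/(8*T))
f + Y(2*(-5), -12)*20 = -404 + (2 - 5/8/(-12))*20 = -404 + (2 - 5/8*(-1/12))*20 = -404 + (2 + 5/96)*20 = -404 + (197/96)*20 = -404 + 985/24 = -8711/24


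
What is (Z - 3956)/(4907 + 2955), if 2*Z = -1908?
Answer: -2455/3931 ≈ -0.62452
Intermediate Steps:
Z = -954 (Z = (½)*(-1908) = -954)
(Z - 3956)/(4907 + 2955) = (-954 - 3956)/(4907 + 2955) = -4910/7862 = -4910*1/7862 = -2455/3931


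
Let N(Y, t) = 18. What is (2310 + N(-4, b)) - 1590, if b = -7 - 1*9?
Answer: 738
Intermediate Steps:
b = -16 (b = -7 - 9 = -16)
(2310 + N(-4, b)) - 1590 = (2310 + 18) - 1590 = 2328 - 1590 = 738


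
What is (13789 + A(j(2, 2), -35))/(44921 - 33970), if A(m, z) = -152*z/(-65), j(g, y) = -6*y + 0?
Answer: 178193/142363 ≈ 1.2517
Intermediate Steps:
j(g, y) = -6*y
A(m, z) = 152*z/65 (A(m, z) = -152*z*(-1/65) = 152*z/65)
(13789 + A(j(2, 2), -35))/(44921 - 33970) = (13789 + (152/65)*(-35))/(44921 - 33970) = (13789 - 1064/13)/10951 = (178193/13)*(1/10951) = 178193/142363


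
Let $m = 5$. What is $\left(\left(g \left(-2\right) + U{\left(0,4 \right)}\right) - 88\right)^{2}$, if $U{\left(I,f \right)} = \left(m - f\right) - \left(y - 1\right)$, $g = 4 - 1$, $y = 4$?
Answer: $9216$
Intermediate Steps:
$g = 3$ ($g = 4 - 1 = 3$)
$U{\left(I,f \right)} = 2 - f$ ($U{\left(I,f \right)} = \left(5 - f\right) - \left(4 - 1\right) = \left(5 - f\right) - 3 = 2 - f$)
$\left(\left(g \left(-2\right) + U{\left(0,4 \right)}\right) - 88\right)^{2} = \left(\left(3 \left(-2\right) + \left(2 - 4\right)\right) - 88\right)^{2} = \left(\left(-6 + \left(2 - 4\right)\right) - 88\right)^{2} = \left(\left(-6 - 2\right) - 88\right)^{2} = \left(-8 - 88\right)^{2} = \left(-96\right)^{2} = 9216$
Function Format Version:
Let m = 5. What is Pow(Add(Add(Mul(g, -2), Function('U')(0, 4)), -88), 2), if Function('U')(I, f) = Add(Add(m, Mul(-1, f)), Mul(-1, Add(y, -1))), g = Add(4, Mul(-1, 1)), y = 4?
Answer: 9216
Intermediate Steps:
g = 3 (g = Add(4, -1) = 3)
Function('U')(I, f) = Add(2, Mul(-1, f)) (Function('U')(I, f) = Add(Add(5, Mul(-1, f)), Mul(-1, Add(4, -1))) = Add(Add(5, Mul(-1, f)), Mul(-1, 3)) = Add(Add(5, Mul(-1, f)), -3) = Add(2, Mul(-1, f)))
Pow(Add(Add(Mul(g, -2), Function('U')(0, 4)), -88), 2) = Pow(Add(Add(Mul(3, -2), Add(2, Mul(-1, 4))), -88), 2) = Pow(Add(Add(-6, Add(2, -4)), -88), 2) = Pow(Add(Add(-6, -2), -88), 2) = Pow(Add(-8, -88), 2) = Pow(-96, 2) = 9216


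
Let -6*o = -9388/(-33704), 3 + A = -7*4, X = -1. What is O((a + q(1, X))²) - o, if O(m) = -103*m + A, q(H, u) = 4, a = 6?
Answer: -522291689/50556 ≈ -10331.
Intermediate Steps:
A = -31 (A = -3 - 7*4 = -3 - 28 = -31)
O(m) = -31 - 103*m (O(m) = -103*m - 31 = -31 - 103*m)
o = -2347/50556 (o = -(-4694)/(3*(-33704)) = -(-4694)*(-1)/(3*33704) = -⅙*2347/8426 = -2347/50556 ≈ -0.046424)
O((a + q(1, X))²) - o = (-31 - 103*(6 + 4)²) - 1*(-2347/50556) = (-31 - 103*10²) + 2347/50556 = (-31 - 103*100) + 2347/50556 = (-31 - 10300) + 2347/50556 = -10331 + 2347/50556 = -522291689/50556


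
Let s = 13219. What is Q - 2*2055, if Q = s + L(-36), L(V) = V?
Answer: 9073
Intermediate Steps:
Q = 13183 (Q = 13219 - 36 = 13183)
Q - 2*2055 = 13183 - 2*2055 = 13183 - 4110 = 9073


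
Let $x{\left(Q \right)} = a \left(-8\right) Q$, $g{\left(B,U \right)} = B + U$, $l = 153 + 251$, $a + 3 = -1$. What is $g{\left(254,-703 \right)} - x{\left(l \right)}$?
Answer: $-13377$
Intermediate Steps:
$a = -4$ ($a = -3 - 1 = -4$)
$l = 404$
$x{\left(Q \right)} = 32 Q$ ($x{\left(Q \right)} = \left(-4\right) \left(-8\right) Q = 32 Q$)
$g{\left(254,-703 \right)} - x{\left(l \right)} = \left(254 - 703\right) - 32 \cdot 404 = -449 - 12928 = -13377$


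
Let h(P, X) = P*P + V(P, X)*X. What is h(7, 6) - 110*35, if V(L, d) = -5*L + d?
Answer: -3975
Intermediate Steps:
V(L, d) = d - 5*L
h(P, X) = P² + X*(X - 5*P) (h(P, X) = P*P + (X - 5*P)*X = P² + X*(X - 5*P))
h(7, 6) - 110*35 = (7² - 1*6*(-1*6 + 5*7)) - 110*35 = (49 - 1*6*(-6 + 35)) - 3850 = (49 - 1*6*29) - 3850 = (49 - 174) - 3850 = -125 - 3850 = -3975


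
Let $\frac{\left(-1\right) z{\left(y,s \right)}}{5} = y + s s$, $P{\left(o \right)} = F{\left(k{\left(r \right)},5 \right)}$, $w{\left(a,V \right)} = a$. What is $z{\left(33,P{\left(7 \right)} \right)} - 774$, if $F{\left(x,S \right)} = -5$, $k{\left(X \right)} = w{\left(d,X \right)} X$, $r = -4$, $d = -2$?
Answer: $-1064$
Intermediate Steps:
$k{\left(X \right)} = - 2 X$
$P{\left(o \right)} = -5$
$z{\left(y,s \right)} = - 5 y - 5 s^{2}$ ($z{\left(y,s \right)} = - 5 \left(y + s s\right) = - 5 \left(y + s^{2}\right) = - 5 y - 5 s^{2}$)
$z{\left(33,P{\left(7 \right)} \right)} - 774 = \left(\left(-5\right) 33 - 5 \left(-5\right)^{2}\right) - 774 = \left(-165 - 125\right) - 774 = -290 - 774 = -1064$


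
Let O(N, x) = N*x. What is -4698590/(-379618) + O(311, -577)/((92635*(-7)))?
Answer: 1557449251898/123080697005 ≈ 12.654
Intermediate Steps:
-4698590/(-379618) + O(311, -577)/((92635*(-7))) = -4698590/(-379618) + (311*(-577))/((92635*(-7))) = -4698590*(-1/379618) - 179447/(-648445) = 2349295/189809 - 179447*(-1/648445) = 2349295/189809 + 179447/648445 = 1557449251898/123080697005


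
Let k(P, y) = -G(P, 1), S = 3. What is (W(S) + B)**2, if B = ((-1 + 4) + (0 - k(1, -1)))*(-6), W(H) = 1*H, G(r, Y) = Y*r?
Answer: 441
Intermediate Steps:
k(P, y) = -P
W(H) = H
B = -24 (B = ((-1 + 4) + (0 - (-1)))*(-6) = (3 + (0 - 1*(-1)))*(-6) = (3 + (0 + 1))*(-6) = (3 + 1)*(-6) = 4*(-6) = -24)
(W(S) + B)**2 = (3 - 24)**2 = (-21)**2 = 441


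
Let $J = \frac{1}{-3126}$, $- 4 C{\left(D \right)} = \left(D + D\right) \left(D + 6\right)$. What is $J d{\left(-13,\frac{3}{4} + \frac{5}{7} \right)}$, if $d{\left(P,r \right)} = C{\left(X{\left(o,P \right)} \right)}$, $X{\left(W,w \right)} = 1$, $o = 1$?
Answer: $\frac{7}{6252} \approx 0.0011196$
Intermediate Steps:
$C{\left(D \right)} = - \frac{D \left(6 + D\right)}{2}$ ($C{\left(D \right)} = - \frac{\left(D + D\right) \left(D + 6\right)}{4} = - \frac{2 D \left(6 + D\right)}{4} = - \frac{D \left(6 + D\right)}{2}$)
$d{\left(P,r \right)} = - \frac{7}{2}$ ($d{\left(P,r \right)} = \left(- \frac{1}{2}\right) 1 \left(6 + 1\right) = \left(- \frac{1}{2}\right) 1 \cdot 7 = - \frac{7}{2}$)
$J = - \frac{1}{3126} \approx -0.0003199$
$J d{\left(-13,\frac{3}{4} + \frac{5}{7} \right)} = \left(- \frac{1}{3126}\right) \left(- \frac{7}{2}\right) = \frac{7}{6252}$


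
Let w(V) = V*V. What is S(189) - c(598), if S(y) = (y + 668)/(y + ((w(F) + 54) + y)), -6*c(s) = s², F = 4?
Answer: 80105867/1344 ≈ 59603.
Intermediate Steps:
w(V) = V²
c(s) = -s²/6
S(y) = (668 + y)/(70 + 2*y) (S(y) = (y + 668)/(y + ((4² + 54) + y)) = (668 + y)/(y + ((16 + 54) + y)) = (668 + y)/(y + (70 + y)) = (668 + y)/(70 + 2*y))
S(189) - c(598) = (668 + 189)/(2*(35 + 189)) - (-1)*598²/6 = (½)*857/224 - (-1)*357604/6 = (½)*(1/224)*857 - 1*(-178802/3) = 857/448 + 178802/3 = 80105867/1344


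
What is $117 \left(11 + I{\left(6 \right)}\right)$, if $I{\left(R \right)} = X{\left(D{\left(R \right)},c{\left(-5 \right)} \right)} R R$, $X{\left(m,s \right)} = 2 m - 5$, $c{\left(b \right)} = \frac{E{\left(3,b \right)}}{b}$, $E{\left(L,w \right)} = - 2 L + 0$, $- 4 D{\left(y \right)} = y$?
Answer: $-32409$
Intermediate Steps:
$D{\left(y \right)} = - \frac{y}{4}$
$E{\left(L,w \right)} = - 2 L$
$c{\left(b \right)} = - \frac{6}{b}$ ($c{\left(b \right)} = \frac{\left(-2\right) 3}{b} = - \frac{6}{b}$)
$X{\left(m,s \right)} = -5 + 2 m$
$I{\left(R \right)} = R^{2} \left(-5 - \frac{R}{2}\right)$ ($I{\left(R \right)} = \left(-5 + 2 \left(- \frac{R}{4}\right)\right) R R = \left(-5 - \frac{R}{2}\right) R R = R \left(-5 - \frac{R}{2}\right) R = R^{2} \left(-5 - \frac{R}{2}\right)$)
$117 \left(11 + I{\left(6 \right)}\right) = 117 \left(11 + \frac{6^{2} \left(-10 - 6\right)}{2}\right) = 117 \left(11 + \frac{1}{2} \cdot 36 \left(-10 - 6\right)\right) = 117 \left(11 + \frac{1}{2} \cdot 36 \left(-16\right)\right) = 117 \left(11 - 288\right) = 117 \left(-277\right) = -32409$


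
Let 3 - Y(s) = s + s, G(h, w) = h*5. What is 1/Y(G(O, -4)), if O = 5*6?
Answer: -1/297 ≈ -0.0033670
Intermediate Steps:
O = 30
G(h, w) = 5*h
Y(s) = 3 - 2*s (Y(s) = 3 - (s + s) = 3 - 2*s)
1/Y(G(O, -4)) = 1/(3 - 10*30) = 1/(3 - 2*150) = 1/(3 - 300) = 1/(-297) = -1/297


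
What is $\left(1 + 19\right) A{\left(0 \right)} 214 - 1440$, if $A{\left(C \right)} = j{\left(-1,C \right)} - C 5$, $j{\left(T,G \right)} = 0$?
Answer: $-1440$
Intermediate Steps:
$A{\left(C \right)} = - 5 C$ ($A{\left(C \right)} = 0 - C 5 = 0 - 5 C = - 5 C$)
$\left(1 + 19\right) A{\left(0 \right)} 214 - 1440 = \left(1 + 19\right) \left(\left(-5\right) 0\right) 214 - 1440 = 20 \cdot 0 \cdot 214 - 1440 = 0 \cdot 214 - 1440 = 0 - 1440 = -1440$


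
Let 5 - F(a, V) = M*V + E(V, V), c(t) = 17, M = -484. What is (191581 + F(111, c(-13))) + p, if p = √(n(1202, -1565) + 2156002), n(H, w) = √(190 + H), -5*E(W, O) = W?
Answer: 999087/5 + √(2156002 + 4*√87) ≈ 2.0129e+5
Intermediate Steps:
E(W, O) = -W/5
F(a, V) = 5 + 2421*V/5 (F(a, V) = 5 - (-484*V - V/5) = 5 - (-2421)*V/5 = 5 + 2421*V/5)
p = √(2156002 + 4*√87) (p = √(√(190 + 1202) + 2156002) = √(√1392 + 2156002) = √(4*√87 + 2156002) = √(2156002 + 4*√87) ≈ 1468.3)
(191581 + F(111, c(-13))) + p = (191581 + (5 + (2421/5)*17)) + √(2156002 + 4*√87) = (191581 + (5 + 41157/5)) + √(2156002 + 4*√87) = (191581 + 41182/5) + √(2156002 + 4*√87) = 999087/5 + √(2156002 + 4*√87)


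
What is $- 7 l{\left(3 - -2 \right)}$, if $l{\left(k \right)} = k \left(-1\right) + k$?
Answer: $0$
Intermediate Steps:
$l{\left(k \right)} = 0$ ($l{\left(k \right)} = - k + k = 0$)
$- 7 l{\left(3 - -2 \right)} = \left(-7\right) 0 = 0$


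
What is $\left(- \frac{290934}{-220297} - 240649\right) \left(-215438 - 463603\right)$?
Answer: $\frac{467514982435527}{2861} \approx 1.6341 \cdot 10^{11}$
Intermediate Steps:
$\left(- \frac{290934}{-220297} - 240649\right) \left(-215438 - 463603\right) = \left(\left(-290934\right) \left(- \frac{1}{220297}\right) - 240649\right) \left(-679041\right) = \left(\frac{41562}{31471} - 240649\right) \left(-679041\right) = \left(- \frac{7573423117}{31471}\right) \left(-679041\right) = \frac{467514982435527}{2861}$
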